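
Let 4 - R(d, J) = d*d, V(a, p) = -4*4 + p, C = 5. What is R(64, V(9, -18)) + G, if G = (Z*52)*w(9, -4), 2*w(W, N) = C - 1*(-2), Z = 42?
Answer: 3552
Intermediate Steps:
w(W, N) = 7/2 (w(W, N) = (5 - 1*(-2))/2 = (5 + 2)/2 = (½)*7 = 7/2)
V(a, p) = -16 + p
R(d, J) = 4 - d² (R(d, J) = 4 - d*d = 4 - d²)
G = 7644 (G = (42*52)*(7/2) = 2184*(7/2) = 7644)
R(64, V(9, -18)) + G = (4 - 1*64²) + 7644 = (4 - 1*4096) + 7644 = (4 - 4096) + 7644 = -4092 + 7644 = 3552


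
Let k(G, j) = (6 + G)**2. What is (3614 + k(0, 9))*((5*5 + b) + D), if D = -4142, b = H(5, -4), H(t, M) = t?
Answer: -15008800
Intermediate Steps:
b = 5
(3614 + k(0, 9))*((5*5 + b) + D) = (3614 + (6 + 0)**2)*((5*5 + 5) - 4142) = (3614 + 6**2)*((25 + 5) - 4142) = (3614 + 36)*(30 - 4142) = 3650*(-4112) = -15008800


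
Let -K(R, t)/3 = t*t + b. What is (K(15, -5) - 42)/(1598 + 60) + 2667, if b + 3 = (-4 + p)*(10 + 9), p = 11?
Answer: 4421379/1658 ≈ 2666.7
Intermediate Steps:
b = 130 (b = -3 + (-4 + 11)*(10 + 9) = -3 + 7*19 = -3 + 133 = 130)
K(R, t) = -390 - 3*t² (K(R, t) = -3*(t*t + 130) = -3*(t² + 130) = -3*(130 + t²) = -390 - 3*t²)
(K(15, -5) - 42)/(1598 + 60) + 2667 = ((-390 - 3*(-5)²) - 42)/(1598 + 60) + 2667 = ((-390 - 3*25) - 42)/1658 + 2667 = ((-390 - 75) - 42)*(1/1658) + 2667 = (-465 - 42)*(1/1658) + 2667 = -507*1/1658 + 2667 = -507/1658 + 2667 = 4421379/1658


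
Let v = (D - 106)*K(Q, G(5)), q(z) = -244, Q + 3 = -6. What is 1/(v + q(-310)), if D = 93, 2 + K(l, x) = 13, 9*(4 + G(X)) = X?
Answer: -1/387 ≈ -0.0025840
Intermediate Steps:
Q = -9 (Q = -3 - 6 = -9)
G(X) = -4 + X/9
K(l, x) = 11 (K(l, x) = -2 + 13 = 11)
v = -143 (v = (93 - 106)*11 = -13*11 = -143)
1/(v + q(-310)) = 1/(-143 - 244) = 1/(-387) = -1/387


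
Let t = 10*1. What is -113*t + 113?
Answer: -1017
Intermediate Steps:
t = 10
-113*t + 113 = -113*10 + 113 = -1130 + 113 = -1017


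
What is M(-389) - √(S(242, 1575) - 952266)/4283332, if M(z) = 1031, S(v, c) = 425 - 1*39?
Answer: 1031 - I*√237970/2141666 ≈ 1031.0 - 0.00022778*I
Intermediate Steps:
S(v, c) = 386 (S(v, c) = 425 - 39 = 386)
M(-389) - √(S(242, 1575) - 952266)/4283332 = 1031 - √(386 - 952266)/4283332 = 1031 - √(-951880)/4283332 = 1031 - 2*I*√237970/4283332 = 1031 - I*√237970/2141666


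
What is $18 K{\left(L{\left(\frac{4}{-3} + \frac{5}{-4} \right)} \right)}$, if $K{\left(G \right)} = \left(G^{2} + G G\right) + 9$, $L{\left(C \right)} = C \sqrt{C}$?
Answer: $- \frac{22015}{48} \approx -458.65$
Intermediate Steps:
$L{\left(C \right)} = C^{\frac{3}{2}}$
$K{\left(G \right)} = 9 + 2 G^{2}$ ($K{\left(G \right)} = \left(G^{2} + G^{2}\right) + 9 = 2 G^{2} + 9 = 9 + 2 G^{2}$)
$18 K{\left(L{\left(\frac{4}{-3} + \frac{5}{-4} \right)} \right)} = 18 \left(9 + 2 \left(\left(\frac{4}{-3} + \frac{5}{-4}\right)^{\frac{3}{2}}\right)^{2}\right) = 18 \left(9 + 2 \left(\left(4 \left(- \frac{1}{3}\right) + 5 \left(- \frac{1}{4}\right)\right)^{\frac{3}{2}}\right)^{2}\right) = 18 \left(9 + 2 \left(\left(- \frac{4}{3} - \frac{5}{4}\right)^{\frac{3}{2}}\right)^{2}\right) = 18 \left(9 + 2 \left(\left(- \frac{31}{12}\right)^{\frac{3}{2}}\right)^{2}\right) = 18 \left(9 + 2 \left(- \frac{31 i \sqrt{93}}{72}\right)^{2}\right) = 18 \left(9 + 2 \left(- \frac{29791}{1728}\right)\right) = 18 \left(9 - \frac{29791}{864}\right) = 18 \left(- \frac{22015}{864}\right) = - \frac{22015}{48}$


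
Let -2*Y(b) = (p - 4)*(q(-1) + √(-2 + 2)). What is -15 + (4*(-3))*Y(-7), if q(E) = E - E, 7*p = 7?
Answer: -15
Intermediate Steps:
p = 1 (p = (⅐)*7 = 1)
q(E) = 0
Y(b) = 0 (Y(b) = -(1 - 4)*(0 + √(-2 + 2))/2 = -(-3)*(0 + √0)/2 = -(-3)*(0 + 0)/2 = -(-3)*0/2 = -½*0 = 0)
-15 + (4*(-3))*Y(-7) = -15 + (4*(-3))*0 = -15 - 12*0 = -15 + 0 = -15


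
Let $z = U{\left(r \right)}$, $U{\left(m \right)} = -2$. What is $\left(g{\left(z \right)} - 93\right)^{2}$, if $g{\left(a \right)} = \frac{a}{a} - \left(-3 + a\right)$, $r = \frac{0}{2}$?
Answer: $7569$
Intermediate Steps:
$r = 0$ ($r = 0 \cdot \frac{1}{2} = 0$)
$z = -2$
$g{\left(a \right)} = 4 - a$ ($g{\left(a \right)} = 1 - \left(-3 + a\right) = 4 - a$)
$\left(g{\left(z \right)} - 93\right)^{2} = \left(\left(4 - -2\right) - 93\right)^{2} = \left(\left(4 + 2\right) - 93\right)^{2} = \left(6 - 93\right)^{2} = \left(-87\right)^{2} = 7569$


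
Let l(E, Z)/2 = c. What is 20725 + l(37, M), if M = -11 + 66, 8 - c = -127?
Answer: 20995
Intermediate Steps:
c = 135 (c = 8 - 1*(-127) = 8 + 127 = 135)
M = 55
l(E, Z) = 270 (l(E, Z) = 2*135 = 270)
20725 + l(37, M) = 20725 + 270 = 20995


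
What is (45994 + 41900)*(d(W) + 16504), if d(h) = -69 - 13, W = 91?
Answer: 1443395268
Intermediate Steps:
d(h) = -82
(45994 + 41900)*(d(W) + 16504) = (45994 + 41900)*(-82 + 16504) = 87894*16422 = 1443395268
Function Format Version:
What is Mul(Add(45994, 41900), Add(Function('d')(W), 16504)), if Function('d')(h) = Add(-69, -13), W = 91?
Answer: 1443395268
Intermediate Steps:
Function('d')(h) = -82
Mul(Add(45994, 41900), Add(Function('d')(W), 16504)) = Mul(Add(45994, 41900), Add(-82, 16504)) = Mul(87894, 16422) = 1443395268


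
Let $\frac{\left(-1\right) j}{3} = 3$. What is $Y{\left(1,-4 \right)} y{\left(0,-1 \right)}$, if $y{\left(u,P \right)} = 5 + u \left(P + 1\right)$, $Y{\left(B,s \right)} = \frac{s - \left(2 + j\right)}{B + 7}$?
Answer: $\frac{15}{8} \approx 1.875$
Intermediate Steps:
$j = -9$ ($j = \left(-3\right) 3 = -9$)
$Y{\left(B,s \right)} = \frac{7 + s}{7 + B}$ ($Y{\left(B,s \right)} = \frac{s - -7}{B + 7} = \frac{s + \left(-2 + 9\right)}{7 + B} = \frac{s + 7}{7 + B} = \frac{7 + s}{7 + B}$)
$y{\left(u,P \right)} = 5 + u \left(1 + P\right)$
$Y{\left(1,-4 \right)} y{\left(0,-1 \right)} = \frac{7 - 4}{7 + 1} \left(5 + 0 - 0\right) = \frac{1}{8} \cdot 3 \left(5 + 0 + 0\right) = \frac{1}{8} \cdot 3 \cdot 5 = \frac{3}{8} \cdot 5 = \frac{15}{8}$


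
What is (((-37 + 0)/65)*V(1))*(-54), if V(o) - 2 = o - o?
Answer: 3996/65 ≈ 61.477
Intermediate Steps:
V(o) = 2 (V(o) = 2 + (o - o) = 2 + 0 = 2)
(((-37 + 0)/65)*V(1))*(-54) = (((-37 + 0)/65)*2)*(-54) = (-37*1/65*2)*(-54) = -37/65*2*(-54) = -74/65*(-54) = 3996/65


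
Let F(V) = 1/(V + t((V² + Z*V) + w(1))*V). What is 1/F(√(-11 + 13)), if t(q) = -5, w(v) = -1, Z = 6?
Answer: -4*√2 ≈ -5.6569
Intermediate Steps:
F(V) = -1/(4*V) (F(V) = 1/(V - 5*V) = 1/(-4*V) = -1/(4*V))
1/F(√(-11 + 13)) = 1/(-1/(4*√(-11 + 13))) = 1/(-√2/2/4) = 1/(-√2/8) = -4*√2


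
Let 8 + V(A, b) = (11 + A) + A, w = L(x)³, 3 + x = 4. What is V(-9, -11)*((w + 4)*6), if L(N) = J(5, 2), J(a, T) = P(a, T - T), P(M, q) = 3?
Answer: -2790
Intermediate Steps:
x = 1 (x = -3 + 4 = 1)
J(a, T) = 3
L(N) = 3
w = 27 (w = 3³ = 27)
V(A, b) = 3 + 2*A (V(A, b) = -8 + ((11 + A) + A) = -8 + (11 + 2*A) = 3 + 2*A)
V(-9, -11)*((w + 4)*6) = (3 + 2*(-9))*((27 + 4)*6) = (3 - 18)*(31*6) = -15*186 = -2790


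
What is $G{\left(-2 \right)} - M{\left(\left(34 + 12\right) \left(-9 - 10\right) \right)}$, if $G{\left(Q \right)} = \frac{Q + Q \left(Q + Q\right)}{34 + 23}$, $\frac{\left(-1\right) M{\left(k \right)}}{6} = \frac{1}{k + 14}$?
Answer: $\frac{803}{8170} \approx 0.098286$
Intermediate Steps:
$M{\left(k \right)} = - \frac{6}{14 + k}$ ($M{\left(k \right)} = - \frac{6}{k + 14} = - \frac{6}{14 + k}$)
$G{\left(Q \right)} = \frac{Q}{57} + \frac{2 Q^{2}}{57}$ ($G{\left(Q \right)} = \frac{Q + Q 2 Q}{57} = \left(Q + 2 Q^{2}\right) \frac{1}{57} = \frac{Q}{57} + \frac{2 Q^{2}}{57}$)
$G{\left(-2 \right)} - M{\left(\left(34 + 12\right) \left(-9 - 10\right) \right)} = \frac{1}{57} \left(-2\right) \left(1 + 2 \left(-2\right)\right) - - \frac{6}{14 + \left(34 + 12\right) \left(-9 - 10\right)} = \frac{1}{57} \left(-2\right) \left(1 - 4\right) - - \frac{6}{14 + 46 \left(-19\right)} = \frac{1}{57} \left(-2\right) \left(-3\right) - - \frac{6}{14 - 874} = \frac{2}{19} - - \frac{6}{-860} = \frac{2}{19} - \left(-6\right) \left(- \frac{1}{860}\right) = \frac{2}{19} - \frac{3}{430} = \frac{803}{8170}$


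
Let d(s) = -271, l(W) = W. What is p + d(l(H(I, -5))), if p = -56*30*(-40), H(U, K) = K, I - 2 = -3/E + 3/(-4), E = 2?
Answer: 66929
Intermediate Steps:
I = -1/4 (I = 2 + (-3/2 + 3/(-4)) = 2 + (-3*1/2 + 3*(-1/4)) = 2 + (-3/2 - 3/4) = 2 - 9/4 = -1/4 ≈ -0.25000)
p = 67200 (p = -1680*(-40) = 67200)
p + d(l(H(I, -5))) = 67200 - 271 = 66929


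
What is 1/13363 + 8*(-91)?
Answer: -9728263/13363 ≈ -728.00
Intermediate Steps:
1/13363 + 8*(-91) = 1/13363 - 728 = -9728263/13363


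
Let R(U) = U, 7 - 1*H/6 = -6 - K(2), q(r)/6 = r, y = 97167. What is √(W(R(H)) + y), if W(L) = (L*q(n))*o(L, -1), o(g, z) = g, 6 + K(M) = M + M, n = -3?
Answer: 13*√111 ≈ 136.96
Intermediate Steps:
q(r) = 6*r
K(M) = -6 + 2*M (K(M) = -6 + (M + M) = -6 + 2*M)
H = 66 (H = 42 - 6*(-6 - (-6 + 2*2)) = 42 - 6*(-6 - (-6 + 4)) = 42 - 6*(-6 - 1*(-2)) = 42 - 6*(-6 + 2) = 42 - 6*(-4) = 42 + 24 = 66)
W(L) = -18*L² (W(L) = (L*(6*(-3)))*L = (L*(-18))*L = (-18*L)*L = -18*L²)
√(W(R(H)) + y) = √(-18*66² + 97167) = √(-18*4356 + 97167) = √(-78408 + 97167) = √18759 = 13*√111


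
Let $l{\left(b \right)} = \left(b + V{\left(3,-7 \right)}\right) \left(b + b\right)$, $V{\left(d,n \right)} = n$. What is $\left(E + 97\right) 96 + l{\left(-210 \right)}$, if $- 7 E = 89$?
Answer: $\frac{694620}{7} \approx 99231.0$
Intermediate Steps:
$E = - \frac{89}{7}$ ($E = \left(- \frac{1}{7}\right) 89 = - \frac{89}{7} \approx -12.714$)
$l{\left(b \right)} = 2 b \left(-7 + b\right)$ ($l{\left(b \right)} = \left(b - 7\right) \left(b + b\right) = \left(-7 + b\right) 2 b = 2 b \left(-7 + b\right)$)
$\left(E + 97\right) 96 + l{\left(-210 \right)} = \left(- \frac{89}{7} + 97\right) 96 + 2 \left(-210\right) \left(-7 - 210\right) = \frac{590}{7} \cdot 96 + 2 \left(-210\right) \left(-217\right) = \frac{56640}{7} + 91140 = \frac{694620}{7}$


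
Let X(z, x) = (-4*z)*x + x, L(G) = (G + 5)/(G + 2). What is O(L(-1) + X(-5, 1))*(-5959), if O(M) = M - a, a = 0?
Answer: -148975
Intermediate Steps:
L(G) = (5 + G)/(2 + G)
X(z, x) = x - 4*x*z (X(z, x) = -4*x*z + x = x - 4*x*z)
O(M) = M (O(M) = M - 1*0 = M + 0 = M)
O(L(-1) + X(-5, 1))*(-5959) = ((5 - 1)/(2 - 1) + 1*(1 - 4*(-5)))*(-5959) = (4/1 + 1*(1 + 20))*(-5959) = (1*4 + 1*21)*(-5959) = (4 + 21)*(-5959) = 25*(-5959) = -148975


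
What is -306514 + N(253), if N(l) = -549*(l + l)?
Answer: -584308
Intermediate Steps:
N(l) = -1098*l
-306514 + N(253) = -306514 - 1098*253 = -306514 - 277794 = -584308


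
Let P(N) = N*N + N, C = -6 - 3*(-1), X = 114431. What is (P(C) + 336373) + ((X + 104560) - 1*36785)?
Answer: 518585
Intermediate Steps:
C = -3 (C = -6 + 3 = -3)
P(N) = N + N**2 (P(N) = N**2 + N = N + N**2)
(P(C) + 336373) + ((X + 104560) - 1*36785) = (-3*(1 - 3) + 336373) + ((114431 + 104560) - 1*36785) = (-3*(-2) + 336373) + (218991 - 36785) = (6 + 336373) + 182206 = 336379 + 182206 = 518585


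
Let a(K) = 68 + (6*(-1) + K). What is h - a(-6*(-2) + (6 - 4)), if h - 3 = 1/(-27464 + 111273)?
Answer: -6118056/83809 ≈ -73.000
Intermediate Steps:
a(K) = 62 + K (a(K) = 68 + (-6 + K) = 62 + K)
h = 251428/83809 (h = 3 + 1/(-27464 + 111273) = 3 + 1/83809 = 251428/83809 ≈ 3.0000)
h - a(-6*(-2) + (6 - 4)) = 251428/83809 - (62 + (-6*(-2) + (6 - 4))) = 251428/83809 - (62 + (12 + 2)) = 251428/83809 - (62 + 14) = 251428/83809 - 1*76 = 251428/83809 - 76 = -6118056/83809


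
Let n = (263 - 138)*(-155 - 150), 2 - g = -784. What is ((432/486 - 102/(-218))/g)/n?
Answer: -1331/29396891250 ≈ -4.5277e-8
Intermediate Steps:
g = 786 (g = 2 - 1*(-784) = 2 + 784 = 786)
n = -38125 (n = 125*(-305) = -38125)
((432/486 - 102/(-218))/g)/n = ((432/486 - 102/(-218))/786)/(-38125) = ((432*(1/486) - 102*(-1/218))*(1/786))*(-1/38125) = ((8/9 + 51/109)*(1/786))*(-1/38125) = ((1331/981)*(1/786))*(-1/38125) = (1331/771066)*(-1/38125) = -1331/29396891250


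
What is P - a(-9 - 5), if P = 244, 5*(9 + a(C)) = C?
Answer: 1279/5 ≈ 255.80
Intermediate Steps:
a(C) = -9 + C/5
P - a(-9 - 5) = 244 - (-9 + (-9 - 5)/5) = 244 - (-9 + (⅕)*(-14)) = 244 - (-9 - 14/5) = 244 - 1*(-59/5) = 244 + 59/5 = 1279/5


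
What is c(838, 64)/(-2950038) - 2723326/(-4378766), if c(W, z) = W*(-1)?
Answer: 287056592582/461340217611 ≈ 0.62222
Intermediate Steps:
c(W, z) = -W
c(838, 64)/(-2950038) - 2723326/(-4378766) = -1*838/(-2950038) - 2723326/(-4378766) = -838*(-1/2950038) - 2723326*(-1/4378766) = 419/1475019 + 1361663/2189383 = 287056592582/461340217611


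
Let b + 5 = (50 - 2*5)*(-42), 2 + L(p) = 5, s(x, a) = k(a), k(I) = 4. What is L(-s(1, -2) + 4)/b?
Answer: -3/1685 ≈ -0.0017804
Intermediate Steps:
s(x, a) = 4
L(p) = 3 (L(p) = -2 + 5 = 3)
b = -1685 (b = -5 + (50 - 2*5)*(-42) = -5 + (50 - 10)*(-42) = -5 + 40*(-42) = -5 - 1680 = -1685)
L(-s(1, -2) + 4)/b = 3/(-1685) = 3*(-1/1685) = -3/1685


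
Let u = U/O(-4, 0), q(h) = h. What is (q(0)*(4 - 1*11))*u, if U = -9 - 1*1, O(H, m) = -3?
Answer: 0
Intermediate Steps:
U = -10 (U = -9 - 1 = -10)
u = 10/3 (u = -10/(-3) = -10*(-⅓) = 10/3 ≈ 3.3333)
(q(0)*(4 - 1*11))*u = (0*(4 - 1*11))*(10/3) = (0*(4 - 11))*(10/3) = (0*(-7))*(10/3) = 0*(10/3) = 0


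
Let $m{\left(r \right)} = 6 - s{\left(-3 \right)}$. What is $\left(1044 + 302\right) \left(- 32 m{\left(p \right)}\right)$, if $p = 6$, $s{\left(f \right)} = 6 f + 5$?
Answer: $-818368$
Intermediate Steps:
$s{\left(f \right)} = 5 + 6 f$
$m{\left(r \right)} = 19$ ($m{\left(r \right)} = 6 - \left(5 + 6 \left(-3\right)\right) = 6 - \left(5 - 18\right) = 6 - -13 = 6 + 13 = 19$)
$\left(1044 + 302\right) \left(- 32 m{\left(p \right)}\right) = \left(1044 + 302\right) \left(\left(-32\right) 19\right) = 1346 \left(-608\right) = -818368$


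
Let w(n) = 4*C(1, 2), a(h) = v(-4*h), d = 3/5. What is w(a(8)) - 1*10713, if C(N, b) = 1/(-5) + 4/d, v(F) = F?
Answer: -160307/15 ≈ -10687.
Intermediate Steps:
d = ⅗ (d = 3*(⅕) = ⅗ ≈ 0.60000)
C(N, b) = 97/15 (C(N, b) = 1/(-5) + 4/(⅗) = 1*(-⅕) + 4*(5/3) = -⅕ + 20/3 = 97/15)
a(h) = -4*h
w(n) = 388/15 (w(n) = 4*(97/15) = 388/15)
w(a(8)) - 1*10713 = 388/15 - 1*10713 = 388/15 - 10713 = -160307/15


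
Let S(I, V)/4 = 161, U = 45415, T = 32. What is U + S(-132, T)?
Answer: 46059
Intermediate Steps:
S(I, V) = 644 (S(I, V) = 4*161 = 644)
U + S(-132, T) = 45415 + 644 = 46059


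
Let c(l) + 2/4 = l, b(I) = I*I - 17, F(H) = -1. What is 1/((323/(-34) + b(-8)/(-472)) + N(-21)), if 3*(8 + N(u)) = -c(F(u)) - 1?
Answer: -1416/24685 ≈ -0.057363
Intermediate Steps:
b(I) = -17 + I² (b(I) = I² - 17 = -17 + I²)
c(l) = -½ + l
N(u) = -47/6 (N(u) = -8 + (-(-½ - 1) - 1)/3 = -8 + (-1*(-3/2) - 1)/3 = -8 + (3/2 - 1)/3 = -8 + (⅓)*(½) = -8 + ⅙ = -47/6)
1/((323/(-34) + b(-8)/(-472)) + N(-21)) = 1/((323/(-34) + (-17 + (-8)²)/(-472)) - 47/6) = 1/((323*(-1/34) + (-17 + 64)*(-1/472)) - 47/6) = 1/((-19/2 + 47*(-1/472)) - 47/6) = 1/((-19/2 - 47/472) - 47/6) = 1/(-4531/472 - 47/6) = 1/(-24685/1416) = -1416/24685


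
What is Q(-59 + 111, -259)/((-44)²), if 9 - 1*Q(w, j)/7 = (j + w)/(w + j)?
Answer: 7/242 ≈ 0.028926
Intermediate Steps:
Q(w, j) = 56 (Q(w, j) = 63 - 7*(j + w)/(w + j) = 63 - 7*(j + w)/(j + w) = 63 - 7*1 = 63 - 7 = 56)
Q(-59 + 111, -259)/((-44)²) = 56/((-44)²) = 56/1936 = 56*(1/1936) = 7/242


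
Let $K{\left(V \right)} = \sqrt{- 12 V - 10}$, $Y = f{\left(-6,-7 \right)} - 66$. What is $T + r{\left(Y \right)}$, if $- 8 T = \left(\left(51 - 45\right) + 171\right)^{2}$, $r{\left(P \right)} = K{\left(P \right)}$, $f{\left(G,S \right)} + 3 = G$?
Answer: $- \frac{31329}{8} + \sqrt{890} \approx -3886.3$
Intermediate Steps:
$f{\left(G,S \right)} = -3 + G$
$Y = -75$ ($Y = \left(-3 - 6\right) - 66 = -9 - 66 = -75$)
$K{\left(V \right)} = \sqrt{-10 - 12 V}$
$r{\left(P \right)} = \sqrt{-10 - 12 P}$
$T = - \frac{31329}{8}$ ($T = - \frac{\left(\left(51 - 45\right) + 171\right)^{2}}{8} = - \frac{\left(6 + 171\right)^{2}}{8} = - \frac{177^{2}}{8} = \left(- \frac{1}{8}\right) 31329 = - \frac{31329}{8} \approx -3916.1$)
$T + r{\left(Y \right)} = - \frac{31329}{8} + \sqrt{-10 - -900} = - \frac{31329}{8} + \sqrt{-10 + 900} = - \frac{31329}{8} + \sqrt{890}$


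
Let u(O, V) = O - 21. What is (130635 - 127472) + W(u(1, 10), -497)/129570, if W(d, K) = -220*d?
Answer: 40983431/12957 ≈ 3163.0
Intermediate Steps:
u(O, V) = -21 + O
(130635 - 127472) + W(u(1, 10), -497)/129570 = (130635 - 127472) - 220*(-21 + 1)/129570 = 3163 - 220*(-20)*(1/129570) = 3163 + 4400*(1/129570) = 3163 + 440/12957 = 40983431/12957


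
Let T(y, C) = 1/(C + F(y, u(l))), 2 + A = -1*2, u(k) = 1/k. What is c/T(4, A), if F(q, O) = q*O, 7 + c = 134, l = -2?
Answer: -762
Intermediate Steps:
c = 127 (c = -7 + 134 = 127)
u(k) = 1/k
F(q, O) = O*q
A = -4 (A = -2 - 1*2 = -2 - 2 = -4)
T(y, C) = 1/(C - y/2) (T(y, C) = 1/(C + y/(-2)) = 1/(C - y/2))
c/T(4, A) = 127/((2/(-1*4 + 2*(-4)))) = 127/((2/(-4 - 8))) = 127/((2/(-12))) = 127/((2*(-1/12))) = 127/(-1/6) = 127*(-6) = -762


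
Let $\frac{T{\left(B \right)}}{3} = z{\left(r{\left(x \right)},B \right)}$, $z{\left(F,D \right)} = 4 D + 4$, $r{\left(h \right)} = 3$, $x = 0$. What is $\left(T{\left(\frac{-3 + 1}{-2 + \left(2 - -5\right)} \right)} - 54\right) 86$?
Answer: $- \frac{20124}{5} \approx -4024.8$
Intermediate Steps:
$z{\left(F,D \right)} = 4 + 4 D$
$T{\left(B \right)} = 12 + 12 B$ ($T{\left(B \right)} = 3 \left(4 + 4 B\right) = 12 + 12 B$)
$\left(T{\left(\frac{-3 + 1}{-2 + \left(2 - -5\right)} \right)} - 54\right) 86 = \left(\left(12 + 12 \frac{-3 + 1}{-2 + \left(2 - -5\right)}\right) - 54\right) 86 = \left(\left(12 + 12 \left(- \frac{2}{-2 + \left(2 + 5\right)}\right)\right) - 54\right) 86 = \left(\left(12 + 12 \left(- \frac{2}{-2 + 7}\right)\right) - 54\right) 86 = \left(\left(12 + 12 \left(- \frac{2}{5}\right)\right) - 54\right) 86 = \left(\left(12 - \frac{24}{5}\right) - 54\right) 86 = \left(\frac{36}{5} - 54\right) 86 = \left(- \frac{234}{5}\right) 86 = - \frac{20124}{5}$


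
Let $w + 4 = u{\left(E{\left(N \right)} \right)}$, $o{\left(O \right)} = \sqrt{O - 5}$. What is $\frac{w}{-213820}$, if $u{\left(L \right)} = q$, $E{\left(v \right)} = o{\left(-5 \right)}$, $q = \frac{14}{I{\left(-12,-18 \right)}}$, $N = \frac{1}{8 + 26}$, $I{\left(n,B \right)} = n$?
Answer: $\frac{31}{1282920} \approx 2.4164 \cdot 10^{-5}$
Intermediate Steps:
$o{\left(O \right)} = \sqrt{-5 + O}$
$N = \frac{1}{34} \approx 0.029412$
$q = - \frac{7}{6}$ ($q = \frac{14}{-12} = 14 \left(- \frac{1}{12}\right) = - \frac{7}{6} \approx -1.1667$)
$E{\left(v \right)} = i \sqrt{10}$ ($E{\left(v \right)} = \sqrt{-5 - 5} = \sqrt{-10} = i \sqrt{10}$)
$u{\left(L \right)} = - \frac{7}{6}$
$w = - \frac{31}{6}$ ($w = -4 - \frac{7}{6} = - \frac{31}{6} \approx -5.1667$)
$\frac{w}{-213820} = - \frac{31}{6 \left(-213820\right)} = \left(- \frac{31}{6}\right) \left(- \frac{1}{213820}\right) = \frac{31}{1282920}$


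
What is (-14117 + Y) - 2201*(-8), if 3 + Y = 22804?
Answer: 26292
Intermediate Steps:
Y = 22801 (Y = -3 + 22804 = 22801)
(-14117 + Y) - 2201*(-8) = (-14117 + 22801) - 2201*(-8) = 8684 + 17608 = 26292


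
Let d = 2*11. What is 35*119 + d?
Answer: 4187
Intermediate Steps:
d = 22
35*119 + d = 35*119 + 22 = 4165 + 22 = 4187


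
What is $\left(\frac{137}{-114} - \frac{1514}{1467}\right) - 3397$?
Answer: $- \frac{189493687}{55746} \approx -3399.2$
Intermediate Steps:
$\left(\frac{137}{-114} - \frac{1514}{1467}\right) - 3397 = \left(137 \left(- \frac{1}{114}\right) - \frac{1514}{1467}\right) - 3397 = \left(- \frac{137}{114} - \frac{1514}{1467}\right) - 3397 = - \frac{124525}{55746} - 3397 = - \frac{189493687}{55746}$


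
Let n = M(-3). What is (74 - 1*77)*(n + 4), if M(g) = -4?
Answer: 0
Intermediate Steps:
n = -4
(74 - 1*77)*(n + 4) = (74 - 1*77)*(-4 + 4) = (74 - 77)*0 = -3*0 = 0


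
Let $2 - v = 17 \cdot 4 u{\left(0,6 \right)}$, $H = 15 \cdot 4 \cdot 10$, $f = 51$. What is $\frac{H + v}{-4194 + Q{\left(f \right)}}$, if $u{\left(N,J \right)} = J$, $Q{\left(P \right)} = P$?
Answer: $- \frac{194}{4143} \approx -0.046826$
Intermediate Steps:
$H = 600$ ($H = 60 \cdot 10 = 600$)
$v = -406$ ($v = 2 - 17 \cdot 4 \cdot 6 = 2 - 68 \cdot 6 = 2 - 408 = -406$)
$\frac{H + v}{-4194 + Q{\left(f \right)}} = \frac{600 - 406}{-4194 + 51} = \frac{194}{-4143} = 194 \left(- \frac{1}{4143}\right) = - \frac{194}{4143}$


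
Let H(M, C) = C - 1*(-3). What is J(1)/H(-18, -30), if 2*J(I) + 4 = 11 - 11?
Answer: 2/27 ≈ 0.074074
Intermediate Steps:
H(M, C) = 3 + C (H(M, C) = C + 3 = 3 + C)
J(I) = -2 (J(I) = -2 + (11 - 11)/2 = -2 + (1/2)*0 = -2 + 0 = -2)
J(1)/H(-18, -30) = -2/(3 - 30) = -2/(-27) = -2*(-1/27) = 2/27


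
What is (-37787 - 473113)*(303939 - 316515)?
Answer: 6425078400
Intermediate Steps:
(-37787 - 473113)*(303939 - 316515) = -510900*(-12576) = 6425078400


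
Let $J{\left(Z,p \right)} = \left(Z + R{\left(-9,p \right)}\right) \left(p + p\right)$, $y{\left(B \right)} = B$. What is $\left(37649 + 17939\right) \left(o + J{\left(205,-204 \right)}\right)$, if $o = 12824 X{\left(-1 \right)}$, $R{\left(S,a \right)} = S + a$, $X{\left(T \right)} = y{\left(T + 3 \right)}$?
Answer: $1607160256$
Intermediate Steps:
$X{\left(T \right)} = 3 + T$ ($X{\left(T \right)} = T + 3 = 3 + T$)
$o = 25648$ ($o = 12824 \left(3 - 1\right) = 12824 \cdot 2 = 25648$)
$J{\left(Z,p \right)} = 2 p \left(-9 + Z + p\right)$ ($J{\left(Z,p \right)} = \left(Z + \left(-9 + p\right)\right) \left(p + p\right) = \left(-9 + Z + p\right) 2 p = 2 p \left(-9 + Z + p\right)$)
$\left(37649 + 17939\right) \left(o + J{\left(205,-204 \right)}\right) = \left(37649 + 17939\right) \left(25648 + 2 \left(-204\right) \left(-9 + 205 - 204\right)\right) = 55588 \left(25648 + 2 \left(-204\right) \left(-8\right)\right) = 55588 \left(25648 + 3264\right) = 55588 \cdot 28912 = 1607160256$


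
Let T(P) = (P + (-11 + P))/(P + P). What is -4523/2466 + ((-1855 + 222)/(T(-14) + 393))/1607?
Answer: -8930930023/4862431674 ≈ -1.8367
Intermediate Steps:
T(P) = (-11 + 2*P)/(2*P) (T(P) = (-11 + 2*P)/((2*P)) = (-11 + 2*P)*(1/(2*P)) = (-11 + 2*P)/(2*P))
-4523/2466 + ((-1855 + 222)/(T(-14) + 393))/1607 = -4523/2466 + ((-1855 + 222)/((-11/2 - 14)/(-14) + 393))/1607 = -4523*1/2466 - 1633/(-1/14*(-39/2) + 393)*(1/1607) = -4523/2466 - 1633/(39/28 + 393)*(1/1607) = -4523/2466 - 1633/11043/28*(1/1607) = -4523/2466 - 1633*28/11043*(1/1607) = -4523/2466 - 45724/11043*1/1607 = -4523/2466 - 45724/17746101 = -8930930023/4862431674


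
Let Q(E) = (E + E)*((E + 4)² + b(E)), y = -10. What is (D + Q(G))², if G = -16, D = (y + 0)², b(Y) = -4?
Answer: 19184400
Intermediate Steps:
D = 100 (D = (-10 + 0)² = (-10)² = 100)
Q(E) = 2*E*(-4 + (4 + E)²) (Q(E) = (E + E)*((E + 4)² - 4) = (2*E)*((4 + E)² - 4) = (2*E)*(-4 + (4 + E)²) = 2*E*(-4 + (4 + E)²))
(D + Q(G))² = (100 + 2*(-16)*(-4 + (4 - 16)²))² = (100 + 2*(-16)*(-4 + (-12)²))² = (100 + 2*(-16)*(-4 + 144))² = (100 + 2*(-16)*140)² = (100 - 4480)² = (-4380)² = 19184400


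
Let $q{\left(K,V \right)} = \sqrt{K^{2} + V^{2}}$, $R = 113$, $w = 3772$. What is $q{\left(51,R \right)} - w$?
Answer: $-3772 + \sqrt{15370} \approx -3648.0$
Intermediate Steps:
$q{\left(51,R \right)} - w = \sqrt{51^{2} + 113^{2}} - 3772 = \sqrt{2601 + 12769} - 3772 = \sqrt{15370} - 3772 = -3772 + \sqrt{15370}$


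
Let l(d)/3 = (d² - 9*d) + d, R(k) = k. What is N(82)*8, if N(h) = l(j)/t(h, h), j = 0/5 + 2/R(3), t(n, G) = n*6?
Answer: -88/369 ≈ -0.23848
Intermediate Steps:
t(n, G) = 6*n
j = ⅔ (j = 0/5 + 2/3 = 0*(⅕) + 2*(⅓) = 0 + ⅔ = ⅔ ≈ 0.66667)
l(d) = -24*d + 3*d² (l(d) = 3*((d² - 9*d) + d) = 3*(d² - 8*d) = -24*d + 3*d²)
N(h) = -22/(9*h) (N(h) = (3*(⅔)*(-8 + ⅔))/((6*h)) = (3*(⅔)*(-22/3))*(1/(6*h)) = -22/(9*h))
N(82)*8 = -22/9/82*8 = -22/9*1/82*8 = -11/369*8 = -88/369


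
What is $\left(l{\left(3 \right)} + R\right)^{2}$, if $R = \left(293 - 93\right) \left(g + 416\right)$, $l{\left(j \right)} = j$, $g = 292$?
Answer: $20051409609$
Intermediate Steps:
$R = 141600$ ($R = \left(293 - 93\right) \left(292 + 416\right) = 200 \cdot 708 = 141600$)
$\left(l{\left(3 \right)} + R\right)^{2} = \left(3 + 141600\right)^{2} = 141603^{2} = 20051409609$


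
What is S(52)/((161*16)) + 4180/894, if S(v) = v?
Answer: 1351771/287868 ≈ 4.6958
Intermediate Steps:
S(52)/((161*16)) + 4180/894 = 52/((161*16)) + 4180/894 = 52/2576 + 4180*(1/894) = 52*(1/2576) + 2090/447 = 13/644 + 2090/447 = 1351771/287868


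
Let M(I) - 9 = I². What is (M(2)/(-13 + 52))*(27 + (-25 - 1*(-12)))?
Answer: 14/3 ≈ 4.6667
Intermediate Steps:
M(I) = 9 + I²
(M(2)/(-13 + 52))*(27 + (-25 - 1*(-12))) = ((9 + 2²)/(-13 + 52))*(27 + (-25 - 1*(-12))) = ((9 + 4)/39)*(27 + (-25 + 12)) = ((1/39)*13)*(27 - 13) = (⅓)*14 = 14/3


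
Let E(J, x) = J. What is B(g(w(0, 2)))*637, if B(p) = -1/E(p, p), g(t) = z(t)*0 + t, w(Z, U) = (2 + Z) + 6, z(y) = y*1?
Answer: -637/8 ≈ -79.625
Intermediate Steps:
z(y) = y
w(Z, U) = 8 + Z
g(t) = t (g(t) = t*0 + t = 0 + t = t)
B(p) = -1/p
B(g(w(0, 2)))*637 = -1/(8 + 0)*637 = -1/8*637 = -1*⅛*637 = -⅛*637 = -637/8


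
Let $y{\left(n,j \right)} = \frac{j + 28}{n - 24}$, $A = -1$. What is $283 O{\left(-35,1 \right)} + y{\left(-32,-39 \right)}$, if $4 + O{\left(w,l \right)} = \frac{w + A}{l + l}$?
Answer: $- \frac{348645}{56} \approx -6225.8$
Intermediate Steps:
$y{\left(n,j \right)} = \frac{28 + j}{-24 + n}$
$O{\left(w,l \right)} = -4 + \frac{-1 + w}{2 l}$ ($O{\left(w,l \right)} = -4 + \frac{w - 1}{l + l} = -4 + \frac{-1 + w}{2 l}$)
$283 O{\left(-35,1 \right)} + y{\left(-32,-39 \right)} = 283 \frac{-1 - 35 - 8}{2 \cdot 1} + \frac{28 - 39}{-24 - 32} = 283 \cdot \frac{1}{2} \cdot 1 \left(-1 - 35 - 8\right) + \frac{1}{-56} \left(-11\right) = 283 \cdot \frac{1}{2} \cdot 1 \left(-44\right) - - \frac{11}{56} = 283 \left(-22\right) + \frac{11}{56} = -6226 + \frac{11}{56} = - \frac{348645}{56}$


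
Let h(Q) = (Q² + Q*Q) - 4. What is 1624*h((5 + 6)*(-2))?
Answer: 1565536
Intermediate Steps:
h(Q) = -4 + 2*Q² (h(Q) = (Q² + Q²) - 4 = 2*Q² - 4 = -4 + 2*Q²)
1624*h((5 + 6)*(-2)) = 1624*(-4 + 2*((5 + 6)*(-2))²) = 1624*(-4 + 2*(11*(-2))²) = 1624*(-4 + 2*(-22)²) = 1624*(-4 + 2*484) = 1624*(-4 + 968) = 1624*964 = 1565536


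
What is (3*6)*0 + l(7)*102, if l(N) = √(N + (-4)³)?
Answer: 102*I*√57 ≈ 770.08*I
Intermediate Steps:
l(N) = √(-64 + N) (l(N) = √(N - 64) = √(-64 + N))
(3*6)*0 + l(7)*102 = (3*6)*0 + √(-64 + 7)*102 = 18*0 + √(-57)*102 = 0 + (I*√57)*102 = 0 + 102*I*√57 = 102*I*√57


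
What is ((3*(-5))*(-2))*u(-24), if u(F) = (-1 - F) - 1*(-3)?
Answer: 780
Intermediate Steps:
u(F) = 2 - F (u(F) = (-1 - F) + 3 = 2 - F)
((3*(-5))*(-2))*u(-24) = ((3*(-5))*(-2))*(2 - 1*(-24)) = (-15*(-2))*(2 + 24) = 30*26 = 780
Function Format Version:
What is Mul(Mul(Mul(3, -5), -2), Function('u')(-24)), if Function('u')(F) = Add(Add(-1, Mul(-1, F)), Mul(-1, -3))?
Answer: 780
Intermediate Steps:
Function('u')(F) = Add(2, Mul(-1, F)) (Function('u')(F) = Add(Add(-1, Mul(-1, F)), 3) = Add(2, Mul(-1, F)))
Mul(Mul(Mul(3, -5), -2), Function('u')(-24)) = Mul(Mul(Mul(3, -5), -2), Add(2, Mul(-1, -24))) = Mul(Mul(-15, -2), Add(2, 24)) = Mul(30, 26) = 780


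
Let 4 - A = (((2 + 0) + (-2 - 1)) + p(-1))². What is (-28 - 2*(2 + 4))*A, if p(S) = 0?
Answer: -120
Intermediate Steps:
A = 3 (A = 4 - (((2 + 0) + (-2 - 1)) + 0)² = 4 - ((2 - 3) + 0)² = 4 - (-1 + 0)² = 4 - 1*(-1)² = 4 - 1*1 = 4 - 1 = 3)
(-28 - 2*(2 + 4))*A = (-28 - 2*(2 + 4))*3 = (-28 - 2*6)*3 = (-28 - 12)*3 = -40*3 = -120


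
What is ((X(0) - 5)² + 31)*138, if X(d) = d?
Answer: 7728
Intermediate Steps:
((X(0) - 5)² + 31)*138 = ((0 - 5)² + 31)*138 = ((-5)² + 31)*138 = (25 + 31)*138 = 56*138 = 7728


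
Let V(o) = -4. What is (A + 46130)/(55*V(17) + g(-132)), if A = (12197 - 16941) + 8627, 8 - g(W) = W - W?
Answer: -50013/212 ≈ -235.91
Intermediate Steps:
g(W) = 8 (g(W) = 8 - (W - W) = 8 - 1*0 = 8 + 0 = 8)
A = 3883 (A = -4744 + 8627 = 3883)
(A + 46130)/(55*V(17) + g(-132)) = (3883 + 46130)/(55*(-4) + 8) = 50013/(-220 + 8) = 50013/(-212) = 50013*(-1/212) = -50013/212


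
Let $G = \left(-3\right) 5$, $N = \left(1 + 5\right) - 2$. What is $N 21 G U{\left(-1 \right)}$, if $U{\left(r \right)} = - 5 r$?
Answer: $-6300$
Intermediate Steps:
$N = 4$ ($N = 6 - 2 = 4$)
$G = -15$
$N 21 G U{\left(-1 \right)} = 4 \cdot 21 \left(- 15 \left(\left(-5\right) \left(-1\right)\right)\right) = 84 \left(\left(-15\right) 5\right) = 84 \left(-75\right) = -6300$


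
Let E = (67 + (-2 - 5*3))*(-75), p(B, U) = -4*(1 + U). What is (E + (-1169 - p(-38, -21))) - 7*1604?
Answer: -16227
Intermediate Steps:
p(B, U) = -4 - 4*U
E = -3750 (E = (67 + (-2 - 15))*(-75) = (67 - 17)*(-75) = 50*(-75) = -3750)
(E + (-1169 - p(-38, -21))) - 7*1604 = (-3750 + (-1169 - (-4 - 4*(-21)))) - 7*1604 = (-3750 + (-1169 - (-4 + 84))) - 11228 = (-3750 + (-1169 - 1*80)) - 11228 = (-3750 + (-1169 - 80)) - 11228 = (-3750 - 1249) - 11228 = -4999 - 11228 = -16227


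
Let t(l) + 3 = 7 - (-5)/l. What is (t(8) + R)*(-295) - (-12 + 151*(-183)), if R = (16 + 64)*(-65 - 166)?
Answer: 43823045/8 ≈ 5.4779e+6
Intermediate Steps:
t(l) = 4 + 5/l (t(l) = -3 + (7 - (-5)/l) = -3 + (7 + 5/l) = 4 + 5/l)
R = -18480 (R = 80*(-231) = -18480)
(t(8) + R)*(-295) - (-12 + 151*(-183)) = ((4 + 5/8) - 18480)*(-295) - (-12 + 151*(-183)) = ((4 + 5*(⅛)) - 18480)*(-295) - (-12 - 27633) = ((4 + 5/8) - 18480)*(-295) - 1*(-27645) = (37/8 - 18480)*(-295) + 27645 = -147803/8*(-295) + 27645 = 43601885/8 + 27645 = 43823045/8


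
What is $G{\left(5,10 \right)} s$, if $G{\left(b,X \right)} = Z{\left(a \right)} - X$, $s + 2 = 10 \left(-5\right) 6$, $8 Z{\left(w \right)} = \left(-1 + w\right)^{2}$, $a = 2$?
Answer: $\frac{11929}{4} \approx 2982.3$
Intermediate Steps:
$Z{\left(w \right)} = \frac{\left(-1 + w\right)^{2}}{8}$
$s = -302$ ($s = -2 + 10 \left(-5\right) 6 = -2 - 300 = -302$)
$G{\left(b,X \right)} = \frac{1}{8} - X$ ($G{\left(b,X \right)} = \frac{\left(-1 + 2\right)^{2}}{8} - X = \frac{1^{2}}{8} - X = \frac{1}{8} \cdot 1 - X = \frac{1}{8} - X$)
$G{\left(5,10 \right)} s = \left(\frac{1}{8} - 10\right) \left(-302\right) = \left(- \frac{79}{8}\right) \left(-302\right) = \frac{11929}{4}$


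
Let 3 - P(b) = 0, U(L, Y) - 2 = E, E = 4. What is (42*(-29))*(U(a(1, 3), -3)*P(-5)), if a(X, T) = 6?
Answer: -21924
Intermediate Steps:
U(L, Y) = 6 (U(L, Y) = 2 + 4 = 6)
P(b) = 3 (P(b) = 3 - 1*0 = 3 + 0 = 3)
(42*(-29))*(U(a(1, 3), -3)*P(-5)) = (42*(-29))*(6*3) = -1218*18 = -21924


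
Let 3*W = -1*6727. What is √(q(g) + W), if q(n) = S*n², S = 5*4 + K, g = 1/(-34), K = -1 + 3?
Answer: I*√23329038/102 ≈ 47.353*I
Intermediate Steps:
K = 2
g = -1/34 ≈ -0.029412
S = 22 (S = 5*4 + 2 = 20 + 2 = 22)
W = -6727/3 (W = (-1*6727)/3 = (⅓)*(-6727) = -6727/3 ≈ -2242.3)
q(n) = 22*n²
√(q(g) + W) = √(22*(-1/34)² - 6727/3) = √(22*(1/1156) - 6727/3) = √(11/578 - 6727/3) = √(-3888173/1734) = I*√23329038/102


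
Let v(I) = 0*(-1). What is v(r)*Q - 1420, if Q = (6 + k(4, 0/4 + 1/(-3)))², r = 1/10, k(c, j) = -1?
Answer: -1420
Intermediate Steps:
r = ⅒ ≈ 0.10000
v(I) = 0
Q = 25 (Q = (6 - 1)² = 5² = 25)
v(r)*Q - 1420 = 0*25 - 1420 = 0 - 1420 = -1420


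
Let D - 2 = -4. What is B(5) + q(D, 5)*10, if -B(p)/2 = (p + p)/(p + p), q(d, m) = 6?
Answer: 58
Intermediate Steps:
D = -2 (D = 2 - 4 = -2)
B(p) = -2 (B(p) = -2*(p + p)/(p + p) = -2*2*p/(2*p) = -2*2*p*1/(2*p) = -2*1 = -2)
B(5) + q(D, 5)*10 = -2 + 6*10 = -2 + 60 = 58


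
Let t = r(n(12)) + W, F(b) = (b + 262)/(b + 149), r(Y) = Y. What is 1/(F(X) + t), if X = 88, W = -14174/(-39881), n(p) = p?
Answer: 497463/6881008 ≈ 0.072295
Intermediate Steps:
W = 746/2099 (W = -14174*(-1/39881) = 746/2099 ≈ 0.35541)
F(b) = (262 + b)/(149 + b)
t = 25934/2099 (t = 12 + 746/2099 = 25934/2099 ≈ 12.355)
1/(F(X) + t) = 1/((262 + 88)/(149 + 88) + 25934/2099) = 1/(350/237 + 25934/2099) = 1/(6881008/497463) = 497463/6881008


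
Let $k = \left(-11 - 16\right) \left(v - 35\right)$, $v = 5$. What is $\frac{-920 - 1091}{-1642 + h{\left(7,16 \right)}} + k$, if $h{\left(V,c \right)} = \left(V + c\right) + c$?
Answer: $\frac{1300441}{1603} \approx 811.25$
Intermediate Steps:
$h{\left(V,c \right)} = V + 2 c$
$k = 810$ ($k = \left(-11 - 16\right) \left(5 - 35\right) = \left(-11 - 16\right) \left(-30\right) = \left(-27\right) \left(-30\right) = 810$)
$\frac{-920 - 1091}{-1642 + h{\left(7,16 \right)}} + k = \frac{-920 - 1091}{-1642 + \left(7 + 2 \cdot 16\right)} + 810 = - \frac{2011}{-1642 + \left(7 + 32\right)} + 810 = - \frac{2011}{-1642 + 39} + 810 = - \frac{2011}{-1603} + 810 = \left(-2011\right) \left(- \frac{1}{1603}\right) + 810 = \frac{2011}{1603} + 810 = \frac{1300441}{1603}$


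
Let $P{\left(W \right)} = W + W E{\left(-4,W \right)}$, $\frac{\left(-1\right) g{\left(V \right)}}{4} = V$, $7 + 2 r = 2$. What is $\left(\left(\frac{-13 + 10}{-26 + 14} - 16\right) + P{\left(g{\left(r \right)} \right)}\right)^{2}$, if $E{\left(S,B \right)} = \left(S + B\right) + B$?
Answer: $\frac{380689}{16} \approx 23793.0$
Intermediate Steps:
$E{\left(S,B \right)} = S + 2 B$ ($E{\left(S,B \right)} = \left(B + S\right) + B = S + 2 B$)
$r = - \frac{5}{2}$ ($r = - \frac{7}{2} + \frac{1}{2} \cdot 2 = - \frac{7}{2} + 1 = - \frac{5}{2} \approx -2.5$)
$g{\left(V \right)} = - 4 V$
$P{\left(W \right)} = W + W \left(-4 + 2 W\right)$
$\left(\left(\frac{-13 + 10}{-26 + 14} - 16\right) + P{\left(g{\left(r \right)} \right)}\right)^{2} = \left(\left(\frac{-13 + 10}{-26 + 14} - 16\right) + \left(-4\right) \left(- \frac{5}{2}\right) \left(-3 + 2 \left(\left(-4\right) \left(- \frac{5}{2}\right)\right)\right)\right)^{2} = \left(\left(- \frac{3}{-12} - 16\right) + 10 \left(-3 + 2 \cdot 10\right)\right)^{2} = \left(\left(\left(-3\right) \left(- \frac{1}{12}\right) - 16\right) + 10 \left(-3 + 20\right)\right)^{2} = \left(\left(\frac{1}{4} - 16\right) + 10 \cdot 17\right)^{2} = \left(- \frac{63}{4} + 170\right)^{2} = \left(\frac{617}{4}\right)^{2} = \frac{380689}{16}$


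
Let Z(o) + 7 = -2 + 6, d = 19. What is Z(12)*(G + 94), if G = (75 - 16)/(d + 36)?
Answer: -15687/55 ≈ -285.22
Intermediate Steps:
Z(o) = -3 (Z(o) = -7 + (-2 + 6) = -7 + 4 = -3)
G = 59/55 (G = (75 - 16)/(19 + 36) = 59/55 ≈ 1.0727)
Z(12)*(G + 94) = -3*(59/55 + 94) = -3*5229/55 = -15687/55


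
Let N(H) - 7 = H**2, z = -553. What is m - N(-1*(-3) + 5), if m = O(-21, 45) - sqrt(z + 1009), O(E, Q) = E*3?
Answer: -134 - 2*sqrt(114) ≈ -155.35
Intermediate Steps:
O(E, Q) = 3*E
N(H) = 7 + H**2
m = -63 - 2*sqrt(114) (m = 3*(-21) - sqrt(-553 + 1009) = -63 - sqrt(456) = -63 - 2*sqrt(114) ≈ -84.354)
m - N(-1*(-3) + 5) = (-63 - 2*sqrt(114)) - (7 + (-1*(-3) + 5)**2) = (-63 - 2*sqrt(114)) - (7 + (3 + 5)**2) = (-63 - 2*sqrt(114)) - (7 + 8**2) = (-63 - 2*sqrt(114)) - (7 + 64) = (-63 - 2*sqrt(114)) - 1*71 = (-63 - 2*sqrt(114)) - 71 = -134 - 2*sqrt(114)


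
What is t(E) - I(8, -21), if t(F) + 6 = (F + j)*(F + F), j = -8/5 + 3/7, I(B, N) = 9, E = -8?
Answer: 4611/35 ≈ 131.74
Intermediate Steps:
j = -41/35 (j = -8*⅕ + 3*(⅐) = -8/5 + 3/7 = -41/35 ≈ -1.1714)
t(F) = -6 + 2*F*(-41/35 + F) (t(F) = -6 + (F - 41/35)*(F + F) = -6 + (-41/35 + F)*(2*F) = -6 + 2*F*(-41/35 + F))
t(E) - I(8, -21) = (-6 + 2*(-8)² - 82/35*(-8)) - 1*9 = (-6 + 2*64 + 656/35) - 9 = (-6 + 128 + 656/35) - 9 = 4926/35 - 9 = 4611/35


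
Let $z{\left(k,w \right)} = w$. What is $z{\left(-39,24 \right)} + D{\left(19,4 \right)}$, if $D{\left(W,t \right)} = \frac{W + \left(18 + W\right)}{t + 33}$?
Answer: $\frac{944}{37} \approx 25.514$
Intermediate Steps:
$D{\left(W,t \right)} = \frac{18 + 2 W}{33 + t}$
$z{\left(-39,24 \right)} + D{\left(19,4 \right)} = 24 + \frac{2 \left(9 + 19\right)}{33 + 4} = 24 + 2 \cdot \frac{1}{37} \cdot 28 = 24 + \frac{56}{37} = \frac{944}{37}$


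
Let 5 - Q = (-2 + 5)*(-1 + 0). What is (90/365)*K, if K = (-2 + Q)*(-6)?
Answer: -648/73 ≈ -8.8767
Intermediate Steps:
Q = 8 (Q = 5 - (-2 + 5)*(-1 + 0) = 5 - 3*(-1) = 5 - 1*(-3) = 5 + 3 = 8)
K = -36 (K = (-2 + 8)*(-6) = 6*(-6) = -36)
(90/365)*K = (90/365)*(-36) = (90*(1/365))*(-36) = (18/73)*(-36) = -648/73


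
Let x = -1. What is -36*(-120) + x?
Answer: 4319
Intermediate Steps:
-36*(-120) + x = -36*(-120) - 1 = 4320 - 1 = 4319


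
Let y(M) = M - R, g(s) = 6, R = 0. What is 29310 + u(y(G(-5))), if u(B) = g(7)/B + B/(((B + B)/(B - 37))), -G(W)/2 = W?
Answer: 292971/10 ≈ 29297.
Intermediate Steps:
G(W) = -2*W
y(M) = M (y(M) = M - 1*0 = M + 0 = M)
u(B) = -37/2 + B/2 + 6/B (u(B) = 6/B + B/(((B + B)/(B - 37))) = 6/B + B/(((2*B)/(-37 + B))) = 6/B + B/((2*B/(-37 + B))) = 6/B + B*((-37 + B)/(2*B)) = 6/B + (-37/2 + B/2) = -37/2 + B/2 + 6/B)
29310 + u(y(G(-5))) = 29310 + (12 + (-2*(-5))*(-37 - 2*(-5)))/(2*((-2*(-5)))) = 29310 + (½)*(12 + 10*(-37 + 10))/10 = 29310 + (½)*(⅒)*(12 + 10*(-27)) = 29310 + (½)*(⅒)*(12 - 270) = 29310 + (½)*(⅒)*(-258) = 29310 - 129/10 = 292971/10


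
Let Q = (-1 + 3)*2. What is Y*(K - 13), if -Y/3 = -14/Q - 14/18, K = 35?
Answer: 847/3 ≈ 282.33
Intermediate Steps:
Q = 4 (Q = 2*2 = 4)
Y = 77/6 (Y = -3*(-14/4 - 14/18) = -3*(-14*¼ - 14*1/18) = -3*(-7/2 - 7/9) = -3*(-77/18) = 77/6 ≈ 12.833)
Y*(K - 13) = 77*(35 - 13)/6 = (77/6)*22 = 847/3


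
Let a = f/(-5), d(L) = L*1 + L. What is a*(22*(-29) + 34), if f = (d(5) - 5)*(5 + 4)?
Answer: 5436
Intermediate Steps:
d(L) = 2*L (d(L) = L + L = 2*L)
f = 45 (f = (2*5 - 5)*(5 + 4) = (10 - 5)*9 = 5*9 = 45)
a = -9 (a = 45/(-5) = 45*(-⅕) = -9)
a*(22*(-29) + 34) = -9*(22*(-29) + 34) = -9*(-638 + 34) = -9*(-604) = 5436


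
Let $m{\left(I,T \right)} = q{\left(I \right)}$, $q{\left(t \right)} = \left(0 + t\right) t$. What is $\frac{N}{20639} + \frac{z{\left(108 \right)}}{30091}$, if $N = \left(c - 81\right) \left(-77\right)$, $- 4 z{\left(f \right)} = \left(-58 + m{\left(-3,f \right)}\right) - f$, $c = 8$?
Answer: $\frac{679806367}{2484192596} \approx 0.27365$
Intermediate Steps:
$q{\left(t \right)} = t^{2}$ ($q{\left(t \right)} = t t = t^{2}$)
$m{\left(I,T \right)} = I^{2}$
$z{\left(f \right)} = \frac{49}{4} + \frac{f}{4}$ ($z{\left(f \right)} = - \frac{\left(-58 + \left(-3\right)^{2}\right) - f}{4} = - \frac{\left(-58 + 9\right) - f}{4} = - \frac{-49 - f}{4} = \frac{49}{4} + \frac{f}{4}$)
$N = 5621$ ($N = \left(8 - 81\right) \left(-77\right) = \left(-73\right) \left(-77\right) = 5621$)
$\frac{N}{20639} + \frac{z{\left(108 \right)}}{30091} = \frac{5621}{20639} + \frac{\frac{49}{4} + \frac{1}{4} \cdot 108}{30091} = 5621 \cdot \frac{1}{20639} + \left(\frac{49}{4} + 27\right) \frac{1}{30091} = \frac{5621}{20639} + \frac{157}{4} \cdot \frac{1}{30091} = \frac{5621}{20639} + \frac{157}{120364} = \frac{679806367}{2484192596}$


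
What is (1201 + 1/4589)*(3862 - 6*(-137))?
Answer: 25815350760/4589 ≈ 5.6255e+6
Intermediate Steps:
(1201 + 1/4589)*(3862 - 6*(-137)) = (1201 + 1/4589)*(3862 + 822) = (5511390/4589)*4684 = 25815350760/4589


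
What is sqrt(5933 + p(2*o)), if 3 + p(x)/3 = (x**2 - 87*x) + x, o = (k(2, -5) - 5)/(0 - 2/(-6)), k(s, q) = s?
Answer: 2*sqrt(2885) ≈ 107.42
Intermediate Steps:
o = -9 (o = (2 - 5)/(0 - 2/(-6)) = -3/(0 - 2*(-1/6)) = -3/(0 + 1/3) = -3/1/3 = -3*3 = -9)
p(x) = -9 - 258*x + 3*x**2 (p(x) = -9 + 3*((x**2 - 87*x) + x) = -9 + 3*(x**2 - 86*x) = -9 + (-258*x + 3*x**2) = -9 - 258*x + 3*x**2)
sqrt(5933 + p(2*o)) = sqrt(5933 + (-9 - 516*(-9) + 3*(2*(-9))**2)) = sqrt(5933 + (-9 - 258*(-18) + 3*(-18)**2)) = sqrt(5933 + (-9 + 4644 + 3*324)) = sqrt(5933 + (-9 + 4644 + 972)) = sqrt(5933 + 5607) = sqrt(11540) = 2*sqrt(2885)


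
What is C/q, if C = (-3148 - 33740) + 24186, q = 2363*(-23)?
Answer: 12702/54349 ≈ 0.23371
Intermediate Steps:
q = -54349
C = -12702 (C = -36888 + 24186 = -12702)
C/q = -12702/(-54349) = -12702*(-1/54349) = 12702/54349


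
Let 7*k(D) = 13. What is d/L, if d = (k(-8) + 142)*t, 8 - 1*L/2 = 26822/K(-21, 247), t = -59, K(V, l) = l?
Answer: 14675011/347844 ≈ 42.188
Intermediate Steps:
k(D) = 13/7 (k(D) = (⅐)*13 = 13/7)
L = -49692/247 (L = 16 - 53644/247 = -49692/247 ≈ -201.18)
d = -59413/7 (d = (13/7 + 142)*(-59) = (1007/7)*(-59) = -59413/7 ≈ -8487.6)
d/L = -59413/(7*(-49692/247)) = -59413/7*(-247/49692) = 14675011/347844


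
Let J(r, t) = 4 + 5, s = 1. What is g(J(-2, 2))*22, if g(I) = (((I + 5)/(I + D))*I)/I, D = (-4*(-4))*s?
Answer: 308/25 ≈ 12.320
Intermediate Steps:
D = 16 (D = -4*(-4)*1 = 16*1 = 16)
J(r, t) = 9
g(I) = (5 + I)/(16 + I) (g(I) = (((I + 5)/(I + 16))*I)/I = (((5 + I)/(16 + I))*I)/I = (I*(5 + I)/(16 + I))/I = (5 + I)/(16 + I))
g(J(-2, 2))*22 = ((5 + 9)/(16 + 9))*22 = (14/25)*22 = 308/25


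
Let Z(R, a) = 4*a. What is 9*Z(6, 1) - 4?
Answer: 32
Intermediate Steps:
9*Z(6, 1) - 4 = 9*(4*1) - 4 = 9*4 - 4 = 36 - 4 = 32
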